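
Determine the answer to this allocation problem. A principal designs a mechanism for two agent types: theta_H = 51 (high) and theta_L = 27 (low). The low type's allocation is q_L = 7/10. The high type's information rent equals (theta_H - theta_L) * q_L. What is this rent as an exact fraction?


Step 1: theta_H - theta_L = 51 - 27 = 24
Step 2: Information rent = (theta_H - theta_L) * q_L
Step 3: = 24 * 7/10
Step 4: = 84/5

84/5


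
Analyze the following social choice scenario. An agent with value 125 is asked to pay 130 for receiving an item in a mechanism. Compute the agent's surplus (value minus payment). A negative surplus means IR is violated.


Step 1: Surplus = value - payment = 125 - 130 = -5
Step 2: IR is violated (surplus < 0)

-5


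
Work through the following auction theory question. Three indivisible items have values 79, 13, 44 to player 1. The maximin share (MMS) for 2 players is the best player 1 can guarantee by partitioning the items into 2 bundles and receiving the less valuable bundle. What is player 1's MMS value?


Step 1: Item values = 79, 13, 44
Step 2: Enumerate all 2-bundle partitions and take the smaller bundle:
  Partition 1: {79} vs {13,44} -> bundles 79, 57; min = 57
  Partition 2: {13} vs {79,44} -> bundles 13, 123; min = 13
  Partition 3: {44} vs {79,13} -> bundles 44, 92; min = 44
Step 3: MMS = max(57, 13, 44) = 57

57


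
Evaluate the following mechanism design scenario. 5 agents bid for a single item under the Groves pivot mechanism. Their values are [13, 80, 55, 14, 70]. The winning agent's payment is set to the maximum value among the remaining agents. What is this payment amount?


Step 1: The efficient winner is agent 1 with value 80
Step 2: Other agents' values: [13, 55, 14, 70]
Step 3: Pivot payment = max(others) = 70
Step 4: The winner pays 70

70


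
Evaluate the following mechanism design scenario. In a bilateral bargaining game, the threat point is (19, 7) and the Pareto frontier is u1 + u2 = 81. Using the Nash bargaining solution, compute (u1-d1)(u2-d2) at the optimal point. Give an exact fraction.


Step 1: The Nash solution splits surplus symmetrically above the disagreement point
Step 2: u1 = (total + d1 - d2)/2 = (81 + 19 - 7)/2 = 93/2
Step 3: u2 = (total - d1 + d2)/2 = (81 - 19 + 7)/2 = 69/2
Step 4: Nash product = (93/2 - 19) * (69/2 - 7)
Step 5: = 55/2 * 55/2 = 3025/4

3025/4


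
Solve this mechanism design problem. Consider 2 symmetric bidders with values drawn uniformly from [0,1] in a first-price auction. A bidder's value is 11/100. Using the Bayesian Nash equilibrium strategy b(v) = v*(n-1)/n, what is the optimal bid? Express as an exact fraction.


Step 1: The symmetric BNE bidding function is b(v) = v * (n-1) / n
Step 2: Substitute v = 11/100 and n = 2
Step 3: b = 11/100 * 1/2
Step 4: b = 11/200

11/200


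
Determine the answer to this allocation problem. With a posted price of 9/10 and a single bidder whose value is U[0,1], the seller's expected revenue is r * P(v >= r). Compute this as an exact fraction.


Step 1: Posted price r = 9/10, value support [0,1]
Step 2: P(v >= r) = (1 - 9/10)/1 = 1/10
Step 3: Expected revenue = r * P(v >= r) = 9/10 * 1/10
Step 4: Revenue = 9/100

9/100


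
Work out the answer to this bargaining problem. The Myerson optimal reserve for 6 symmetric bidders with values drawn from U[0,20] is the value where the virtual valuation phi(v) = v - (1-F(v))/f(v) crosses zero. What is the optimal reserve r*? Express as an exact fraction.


Step 1: For U[0,20], F(v) = v/20 and f(v) = 1/20
Step 2: phi(v) = v - (1 - v/20)/(1/20) = v - (20 - v) = 2v - 20
Step 3: Set phi(r*) = 0: 2r* - 20 = 0
Step 4: r* = 20/2 = 10 (the number of bidders n = 6 does not enter)

10


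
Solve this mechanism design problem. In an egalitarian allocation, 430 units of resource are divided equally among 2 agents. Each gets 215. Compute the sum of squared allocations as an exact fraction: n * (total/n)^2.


Step 1: Each agent's share = 430/2 = 215
Step 2: Square of each share = (215)^2 = 46225
Step 3: Sum of squares = 2 * 46225 = 92450

92450


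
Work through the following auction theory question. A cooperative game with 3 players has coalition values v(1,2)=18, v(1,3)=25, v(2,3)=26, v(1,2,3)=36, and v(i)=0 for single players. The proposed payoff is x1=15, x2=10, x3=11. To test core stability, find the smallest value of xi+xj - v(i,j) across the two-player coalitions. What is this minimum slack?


Step 1: Slack for coalition (1,2): x1+x2 - v12 = 25 - 18 = 7
Step 2: Slack for coalition (1,3): x1+x3 - v13 = 26 - 25 = 1
Step 3: Slack for coalition (2,3): x2+x3 - v23 = 21 - 26 = -5
Step 4: Minimum slack = min(7, 1, -5) = -5, attained by (2,3); coalition (2,3) can block (slack < 0), so the allocation is not in the core

-5


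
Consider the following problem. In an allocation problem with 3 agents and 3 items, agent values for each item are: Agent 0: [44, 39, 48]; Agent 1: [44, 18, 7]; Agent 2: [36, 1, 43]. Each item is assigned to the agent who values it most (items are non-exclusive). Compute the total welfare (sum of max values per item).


Step 1: For each item, find the maximum value among all agents.
Step 2: Item 0 -> Agent 0 (value 44)
Step 3: Item 1 -> Agent 0 (value 39)
Step 4: Item 2 -> Agent 0 (value 48)
Step 5: Total welfare = 44 + 39 + 48 = 131

131


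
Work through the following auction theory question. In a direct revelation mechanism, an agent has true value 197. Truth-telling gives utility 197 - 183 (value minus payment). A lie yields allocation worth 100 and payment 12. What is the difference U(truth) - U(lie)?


Step 1: U(truth) = value - payment = 197 - 183 = 14
Step 2: U(lie) = allocation - payment = 100 - 12 = 88
Step 3: IC gap = 14 - 88 = -74

-74


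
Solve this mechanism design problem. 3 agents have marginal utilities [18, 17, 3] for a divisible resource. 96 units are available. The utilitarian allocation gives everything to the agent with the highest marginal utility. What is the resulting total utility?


Step 1: The marginal utilities are [18, 17, 3]
Step 2: The highest marginal utility is 18
Step 3: All 96 units go to that agent
Step 4: Total utility = 18 * 96 = 1728

1728


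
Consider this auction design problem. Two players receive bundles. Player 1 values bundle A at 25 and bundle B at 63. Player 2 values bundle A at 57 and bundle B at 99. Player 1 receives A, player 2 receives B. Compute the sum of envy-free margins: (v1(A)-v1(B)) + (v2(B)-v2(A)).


Step 1: Player 1's margin = v1(A) - v1(B) = 25 - 63 = -38
Step 2: Player 2's margin = v2(B) - v2(A) = 99 - 57 = 42
Step 3: Total margin = -38 + 42 = 4

4


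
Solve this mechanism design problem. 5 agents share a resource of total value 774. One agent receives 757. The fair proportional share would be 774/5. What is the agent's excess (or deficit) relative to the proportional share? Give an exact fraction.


Step 1: Proportional share = 774/5
Step 2: Agent's actual allocation = 757
Step 3: Excess = 757 - 774/5 = 3011/5

3011/5


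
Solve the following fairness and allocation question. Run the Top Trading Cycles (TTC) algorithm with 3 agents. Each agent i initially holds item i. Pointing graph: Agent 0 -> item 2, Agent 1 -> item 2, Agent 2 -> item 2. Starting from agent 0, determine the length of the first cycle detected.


Step 1: Trace the pointer graph from agent 0: 0 -> 2 -> 2
Step 2: A cycle is detected when we revisit agent 2
Step 3: The cycle is: 2 -> 2
Step 4: Cycle length = 1

1


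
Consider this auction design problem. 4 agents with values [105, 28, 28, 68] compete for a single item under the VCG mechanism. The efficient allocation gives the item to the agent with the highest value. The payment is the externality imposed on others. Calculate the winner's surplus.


Step 1: The winner is the agent with the highest value: agent 0 with value 105
Step 2: Values of other agents: [28, 28, 68]
Step 3: VCG payment = max of others' values = 68
Step 4: Surplus = 105 - 68 = 37

37


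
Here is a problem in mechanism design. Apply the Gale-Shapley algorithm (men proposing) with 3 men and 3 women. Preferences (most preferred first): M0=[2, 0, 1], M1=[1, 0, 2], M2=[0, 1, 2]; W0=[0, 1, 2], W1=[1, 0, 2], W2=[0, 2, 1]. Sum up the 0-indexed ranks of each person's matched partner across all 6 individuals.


Step 1: Run Gale-Shapley (men propose, women hold best offer):
  M0 proposes to W2; she accepts
  M1 proposes to W1; she accepts
  M2 proposes to W0; she accepts
Step 2: Final matching: W0-M2, W1-M1, W2-M0
Step 3: 0-indexed ranks (man's rank of his match, then woman's): 0 + 2 + 0 + 0 + 0 + 0
Step 4: Total rank sum = 2

2


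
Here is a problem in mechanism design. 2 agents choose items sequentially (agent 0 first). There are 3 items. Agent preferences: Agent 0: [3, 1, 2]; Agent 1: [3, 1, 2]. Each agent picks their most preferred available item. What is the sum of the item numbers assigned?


Step 1: Agent 0 picks item 3
Step 2: Agent 1 picks item 1
Step 3: Sum = 3 + 1 = 4

4


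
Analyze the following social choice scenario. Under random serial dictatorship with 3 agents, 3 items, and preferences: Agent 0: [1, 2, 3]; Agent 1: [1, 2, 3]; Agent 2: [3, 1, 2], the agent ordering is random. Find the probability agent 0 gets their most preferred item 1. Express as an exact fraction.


Step 1: Agent 0 wants item 1
Step 2: There are 6 possible orderings of agents
Step 3: In 3 orderings, agent 0 gets item 1
Step 4: Probability = 3/6 = 1/2

1/2


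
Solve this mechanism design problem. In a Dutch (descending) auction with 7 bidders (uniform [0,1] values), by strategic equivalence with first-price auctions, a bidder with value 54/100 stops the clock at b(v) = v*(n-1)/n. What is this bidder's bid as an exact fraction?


Step 1: Dutch auctions are strategically equivalent to first-price auctions
Step 2: The equilibrium bid is b(v) = v*(n-1)/n
Step 3: b = 27/50 * 6/7
Step 4: b = 81/175

81/175


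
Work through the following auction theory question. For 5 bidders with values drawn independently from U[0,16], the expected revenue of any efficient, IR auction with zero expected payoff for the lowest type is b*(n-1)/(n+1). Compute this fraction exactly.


Step 1: By Revenue Equivalence, expected revenue = b*(n-1)/(n+1)
Step 2: Substituting n = 5, b = 16
Step 3: Revenue = 16*(5-1)/(5+1) = 16*4/6
Step 4: Revenue = 64/6 = 32/3

32/3


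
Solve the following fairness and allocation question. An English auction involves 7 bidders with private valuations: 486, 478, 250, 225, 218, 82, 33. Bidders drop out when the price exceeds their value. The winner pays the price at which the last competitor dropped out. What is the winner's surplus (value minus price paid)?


Step 1: Identify the highest value: 486
Step 2: Identify the second-highest value: 478
Step 3: The final price = second-highest value = 478
Step 4: Surplus = 486 - 478 = 8

8


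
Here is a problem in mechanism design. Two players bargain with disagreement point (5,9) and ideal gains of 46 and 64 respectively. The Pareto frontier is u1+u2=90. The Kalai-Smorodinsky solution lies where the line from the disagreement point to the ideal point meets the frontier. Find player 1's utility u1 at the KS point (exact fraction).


Step 1: At the KS point, (u1-d1)/r1 = (u2-d2)/r2 = t and u1+u2 = 90
Step 2: u1 = d1 + r1*t and u2 = d2 + r2*t, so (d1 + r1*t) + (d2 + r2*t) = 90
Step 3: t = (90 - 5 - 9)/(46 + 64) = 76/110 = 38/55
Step 4: u1 = d1 + r1*t = 5 + 46 * 38/55 = 2023/55
Step 5: (Check: u2 = d2 + r2*t = 2927/55; u1+u2 = 2023/55 + 2927/55 = 90, on the frontier.)

2023/55


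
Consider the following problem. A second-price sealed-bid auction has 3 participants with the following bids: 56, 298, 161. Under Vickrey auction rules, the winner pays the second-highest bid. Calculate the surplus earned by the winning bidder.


Step 1: Sort bids in descending order: 298, 161, 56
Step 2: The winning bid is the highest: 298
Step 3: The payment equals the second-highest bid: 161
Step 4: Surplus = winner's bid - payment = 298 - 161 = 137

137


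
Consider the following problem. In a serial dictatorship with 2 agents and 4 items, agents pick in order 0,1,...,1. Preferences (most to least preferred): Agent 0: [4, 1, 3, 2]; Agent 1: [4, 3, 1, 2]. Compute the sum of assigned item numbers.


Step 1: Agent 0 picks item 4
Step 2: Agent 1 picks item 3
Step 3: Sum = 4 + 3 = 7

7


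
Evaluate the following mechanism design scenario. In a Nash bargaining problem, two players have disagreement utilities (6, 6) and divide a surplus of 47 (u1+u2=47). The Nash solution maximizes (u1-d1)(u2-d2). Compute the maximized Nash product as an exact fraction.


Step 1: The Nash solution splits surplus symmetrically above the disagreement point
Step 2: u1 = (total + d1 - d2)/2 = (47 + 6 - 6)/2 = 47/2
Step 3: u2 = (total - d1 + d2)/2 = (47 - 6 + 6)/2 = 47/2
Step 4: Nash product = (47/2 - 6) * (47/2 - 6)
Step 5: = 35/2 * 35/2 = 1225/4

1225/4


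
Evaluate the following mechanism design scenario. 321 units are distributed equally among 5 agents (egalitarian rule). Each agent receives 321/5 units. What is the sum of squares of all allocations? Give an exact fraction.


Step 1: Each agent's share = 321/5
Step 2: Square of each share = (321/5)^2 = 103041/25
Step 3: Sum of squares = 5 * 103041/25 = 103041/5

103041/5


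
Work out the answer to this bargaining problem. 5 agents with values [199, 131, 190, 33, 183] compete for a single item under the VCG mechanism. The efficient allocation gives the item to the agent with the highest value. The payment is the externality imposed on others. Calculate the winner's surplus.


Step 1: The winner is the agent with the highest value: agent 0 with value 199
Step 2: Values of other agents: [131, 190, 33, 183]
Step 3: VCG payment = max of others' values = 190
Step 4: Surplus = 199 - 190 = 9

9


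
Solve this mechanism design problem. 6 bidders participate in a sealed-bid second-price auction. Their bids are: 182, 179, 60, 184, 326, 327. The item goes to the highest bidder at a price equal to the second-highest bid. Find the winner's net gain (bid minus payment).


Step 1: Sort bids in descending order: 327, 326, 184, 182, 179, 60
Step 2: The winning bid is the highest: 327
Step 3: The payment equals the second-highest bid: 326
Step 4: Surplus = winner's bid - payment = 327 - 326 = 1

1


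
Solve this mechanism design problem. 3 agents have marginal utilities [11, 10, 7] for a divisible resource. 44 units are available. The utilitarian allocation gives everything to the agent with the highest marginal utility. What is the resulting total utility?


Step 1: The marginal utilities are [11, 10, 7]
Step 2: The highest marginal utility is 11
Step 3: All 44 units go to that agent
Step 4: Total utility = 11 * 44 = 484

484


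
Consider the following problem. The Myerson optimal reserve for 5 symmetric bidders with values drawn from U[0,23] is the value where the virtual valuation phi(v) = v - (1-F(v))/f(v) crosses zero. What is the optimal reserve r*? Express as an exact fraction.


Step 1: For U[0,23], F(v) = v/23 and f(v) = 1/23
Step 2: phi(v) = v - (1 - v/23)/(1/23) = v - (23 - v) = 2v - 23
Step 3: Set phi(r*) = 0: 2r* - 23 = 0
Step 4: r* = 23/2 (the number of bidders n = 5 does not enter)

23/2


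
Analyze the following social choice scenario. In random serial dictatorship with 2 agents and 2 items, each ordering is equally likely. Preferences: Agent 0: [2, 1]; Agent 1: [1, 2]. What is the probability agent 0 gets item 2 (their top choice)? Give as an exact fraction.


Step 1: Agent 0 wants item 2
Step 2: There are 2 possible orderings of agents
Step 3: In 2 orderings, agent 0 gets item 2
Step 4: Probability = 2/2 = 1

1


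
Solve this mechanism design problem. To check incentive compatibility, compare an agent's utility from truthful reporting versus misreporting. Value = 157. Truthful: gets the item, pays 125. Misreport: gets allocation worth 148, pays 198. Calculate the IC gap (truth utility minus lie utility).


Step 1: U(truth) = value - payment = 157 - 125 = 32
Step 2: U(lie) = allocation - payment = 148 - 198 = -50
Step 3: IC gap = 32 - (-50) = 82

82


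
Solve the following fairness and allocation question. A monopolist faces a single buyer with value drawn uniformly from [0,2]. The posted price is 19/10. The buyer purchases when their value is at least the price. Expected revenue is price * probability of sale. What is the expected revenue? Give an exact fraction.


Step 1: Posted price r = 19/10, value support [0,2]
Step 2: P(v >= r) = (2 - 19/10)/2 = 1/20
Step 3: Expected revenue = r * P(v >= r) = 19/10 * 1/20
Step 4: Revenue = 19/200

19/200


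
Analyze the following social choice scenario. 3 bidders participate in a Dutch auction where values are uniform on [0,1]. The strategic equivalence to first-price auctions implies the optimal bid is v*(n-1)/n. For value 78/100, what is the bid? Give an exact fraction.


Step 1: Dutch auctions are strategically equivalent to first-price auctions
Step 2: The equilibrium bid is b(v) = v*(n-1)/n
Step 3: b = 39/50 * 2/3
Step 4: b = 13/25

13/25


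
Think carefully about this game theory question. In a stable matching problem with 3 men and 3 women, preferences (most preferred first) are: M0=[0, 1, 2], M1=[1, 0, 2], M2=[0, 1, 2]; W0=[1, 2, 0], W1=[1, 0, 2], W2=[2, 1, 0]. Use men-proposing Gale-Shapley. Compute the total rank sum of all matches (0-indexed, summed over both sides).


Step 1: Run Gale-Shapley (men propose, women hold best offer):
  M0 proposes to W0; she accepts
  M1 proposes to W1; she accepts
  M2 proposes to W0; she switches from M0
  M0 proposes to W1; rejected
  M0 proposes to W2; she accepts
Step 2: Final matching: W0-M2, W1-M1, W2-M0
Step 3: 0-indexed ranks (man's rank of his match, then woman's): 0 + 1 + 0 + 0 + 2 + 2
Step 4: Total rank sum = 5

5


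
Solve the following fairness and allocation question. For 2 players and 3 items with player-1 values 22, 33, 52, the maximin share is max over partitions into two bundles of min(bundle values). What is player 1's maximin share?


Step 1: Item values = 22, 33, 52
Step 2: Enumerate all 2-bundle partitions and take the smaller bundle:
  Partition 1: {22} vs {33,52} -> bundles 22, 85; min = 22
  Partition 2: {33} vs {22,52} -> bundles 33, 74; min = 33
  Partition 3: {52} vs {22,33} -> bundles 52, 55; min = 52
Step 3: MMS = max(22, 33, 52) = 52

52


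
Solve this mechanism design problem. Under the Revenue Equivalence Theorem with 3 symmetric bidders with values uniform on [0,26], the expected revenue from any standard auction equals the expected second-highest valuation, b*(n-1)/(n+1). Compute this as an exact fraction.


Step 1: By Revenue Equivalence, expected revenue = b*(n-1)/(n+1)
Step 2: Substituting n = 3, b = 26
Step 3: Revenue = 26*(3-1)/(3+1) = 26*2/4
Step 4: Revenue = 52/4 = 13

13


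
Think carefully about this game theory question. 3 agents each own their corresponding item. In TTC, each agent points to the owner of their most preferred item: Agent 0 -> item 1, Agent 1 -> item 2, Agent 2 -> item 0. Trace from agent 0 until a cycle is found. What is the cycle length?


Step 1: Trace the pointer graph from agent 0: 0 -> 1 -> 2 -> 0
Step 2: A cycle is detected when we revisit agent 0
Step 3: The cycle is: 0 -> 1 -> 2 -> 0
Step 4: Cycle length = 3

3


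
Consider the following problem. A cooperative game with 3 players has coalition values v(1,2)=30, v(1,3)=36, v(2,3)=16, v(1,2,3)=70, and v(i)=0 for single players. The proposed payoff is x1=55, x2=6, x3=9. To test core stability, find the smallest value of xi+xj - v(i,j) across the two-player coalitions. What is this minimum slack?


Step 1: Slack for coalition (1,2): x1+x2 - v12 = 61 - 30 = 31
Step 2: Slack for coalition (1,3): x1+x3 - v13 = 64 - 36 = 28
Step 3: Slack for coalition (2,3): x2+x3 - v23 = 15 - 16 = -1
Step 4: Minimum slack = min(31, 28, -1) = -1, attained by (2,3); coalition (2,3) can block (slack < 0), so the allocation is not in the core

-1


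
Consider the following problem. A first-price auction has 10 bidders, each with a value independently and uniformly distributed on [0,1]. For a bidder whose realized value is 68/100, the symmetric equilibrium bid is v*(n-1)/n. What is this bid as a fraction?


Step 1: The symmetric BNE bidding function is b(v) = v * (n-1) / n
Step 2: Substitute v = 17/25 and n = 10
Step 3: b = 17/25 * 9/10
Step 4: b = 153/250

153/250


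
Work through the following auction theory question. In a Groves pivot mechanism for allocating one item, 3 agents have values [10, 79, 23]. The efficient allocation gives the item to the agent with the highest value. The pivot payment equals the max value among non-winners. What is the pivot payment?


Step 1: The efficient winner is agent 1 with value 79
Step 2: Other agents' values: [10, 23]
Step 3: Pivot payment = max(others) = 23
Step 4: The winner pays 23

23


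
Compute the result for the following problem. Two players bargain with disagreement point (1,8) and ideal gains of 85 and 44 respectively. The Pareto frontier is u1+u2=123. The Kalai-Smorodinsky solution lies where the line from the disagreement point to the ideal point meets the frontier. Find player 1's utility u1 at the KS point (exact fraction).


Step 1: At the KS point, (u1-d1)/r1 = (u2-d2)/r2 = t and u1+u2 = 123
Step 2: u1 = d1 + r1*t and u2 = d2 + r2*t, so (d1 + r1*t) + (d2 + r2*t) = 123
Step 3: t = (123 - 1 - 8)/(85 + 44) = 114/129 = 38/43
Step 4: u1 = d1 + r1*t = 1 + 85 * 38/43 = 3273/43
Step 5: (Check: u2 = d2 + r2*t = 2016/43; u1+u2 = 3273/43 + 2016/43 = 123, on the frontier.)

3273/43


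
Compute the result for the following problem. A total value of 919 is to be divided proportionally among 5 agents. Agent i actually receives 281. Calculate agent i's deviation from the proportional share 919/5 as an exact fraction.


Step 1: Proportional share = 919/5
Step 2: Agent's actual allocation = 281
Step 3: Excess = 281 - 919/5 = 486/5

486/5


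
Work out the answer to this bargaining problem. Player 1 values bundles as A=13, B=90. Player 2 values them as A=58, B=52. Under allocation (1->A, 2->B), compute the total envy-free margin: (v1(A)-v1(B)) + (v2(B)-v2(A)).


Step 1: Player 1's margin = v1(A) - v1(B) = 13 - 90 = -77
Step 2: Player 2's margin = v2(B) - v2(A) = 52 - 58 = -6
Step 3: Total margin = -77 + -6 = -83

-83


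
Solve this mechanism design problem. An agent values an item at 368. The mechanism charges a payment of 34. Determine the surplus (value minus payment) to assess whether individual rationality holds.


Step 1: Surplus = value - payment = 368 - 34 = 334
Step 2: IR is satisfied (surplus >= 0)

334


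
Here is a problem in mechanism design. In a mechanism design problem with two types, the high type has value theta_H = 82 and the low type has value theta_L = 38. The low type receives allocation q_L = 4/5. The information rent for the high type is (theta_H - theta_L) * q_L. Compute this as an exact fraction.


Step 1: theta_H - theta_L = 82 - 38 = 44
Step 2: Information rent = (theta_H - theta_L) * q_L
Step 3: = 44 * 4/5
Step 4: = 176/5

176/5


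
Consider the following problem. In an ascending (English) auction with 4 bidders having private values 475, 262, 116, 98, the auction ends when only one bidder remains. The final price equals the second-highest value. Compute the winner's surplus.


Step 1: Identify the highest value: 475
Step 2: Identify the second-highest value: 262
Step 3: The final price = second-highest value = 262
Step 4: Surplus = 475 - 262 = 213

213


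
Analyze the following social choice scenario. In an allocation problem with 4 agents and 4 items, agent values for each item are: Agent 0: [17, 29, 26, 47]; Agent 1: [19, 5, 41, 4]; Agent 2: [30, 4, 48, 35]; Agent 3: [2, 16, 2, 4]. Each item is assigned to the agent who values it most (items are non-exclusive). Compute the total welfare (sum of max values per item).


Step 1: For each item, find the maximum value among all agents.
Step 2: Item 0 -> Agent 2 (value 30)
Step 3: Item 1 -> Agent 0 (value 29)
Step 4: Item 2 -> Agent 2 (value 48)
Step 5: Item 3 -> Agent 0 (value 47)
Step 6: Total welfare = 30 + 29 + 48 + 47 = 154

154


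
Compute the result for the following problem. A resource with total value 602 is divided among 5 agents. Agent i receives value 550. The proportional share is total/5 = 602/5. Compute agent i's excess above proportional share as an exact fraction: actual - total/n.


Step 1: Proportional share = 602/5
Step 2: Agent's actual allocation = 550
Step 3: Excess = 550 - 602/5 = 2148/5

2148/5


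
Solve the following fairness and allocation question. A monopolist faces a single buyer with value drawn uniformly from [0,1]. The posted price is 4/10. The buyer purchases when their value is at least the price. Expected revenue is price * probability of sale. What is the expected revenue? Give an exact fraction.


Step 1: Posted price r = 2/5, value support [0,1]
Step 2: P(v >= r) = (1 - 2/5)/1 = 3/5
Step 3: Expected revenue = r * P(v >= r) = 2/5 * 3/5
Step 4: Revenue = 6/25

6/25


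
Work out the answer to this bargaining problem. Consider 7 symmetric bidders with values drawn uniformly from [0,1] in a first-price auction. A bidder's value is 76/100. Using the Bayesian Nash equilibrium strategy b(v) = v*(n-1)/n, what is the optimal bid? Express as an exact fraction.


Step 1: The symmetric BNE bidding function is b(v) = v * (n-1) / n
Step 2: Substitute v = 19/25 and n = 7
Step 3: b = 19/25 * 6/7
Step 4: b = 114/175

114/175


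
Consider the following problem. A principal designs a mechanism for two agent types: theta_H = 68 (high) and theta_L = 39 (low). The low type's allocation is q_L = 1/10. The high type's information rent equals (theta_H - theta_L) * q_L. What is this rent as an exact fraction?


Step 1: theta_H - theta_L = 68 - 39 = 29
Step 2: Information rent = (theta_H - theta_L) * q_L
Step 3: = 29 * 1/10
Step 4: = 29/10

29/10


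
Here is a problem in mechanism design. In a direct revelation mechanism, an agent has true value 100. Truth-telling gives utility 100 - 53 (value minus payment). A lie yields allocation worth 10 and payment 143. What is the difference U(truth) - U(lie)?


Step 1: U(truth) = value - payment = 100 - 53 = 47
Step 2: U(lie) = allocation - payment = 10 - 143 = -133
Step 3: IC gap = 47 - (-133) = 180

180


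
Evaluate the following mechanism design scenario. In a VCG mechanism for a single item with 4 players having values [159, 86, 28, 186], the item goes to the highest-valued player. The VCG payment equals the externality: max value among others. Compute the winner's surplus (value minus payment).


Step 1: The winner is the agent with the highest value: agent 3 with value 186
Step 2: Values of other agents: [159, 86, 28]
Step 3: VCG payment = max of others' values = 159
Step 4: Surplus = 186 - 159 = 27

27


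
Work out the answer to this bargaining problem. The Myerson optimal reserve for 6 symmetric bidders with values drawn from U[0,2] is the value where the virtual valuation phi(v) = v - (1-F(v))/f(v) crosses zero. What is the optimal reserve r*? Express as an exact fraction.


Step 1: For U[0,2], F(v) = v/2 and f(v) = 1/2
Step 2: phi(v) = v - (1 - v/2)/(1/2) = v - (2 - v) = 2v - 2
Step 3: Set phi(r*) = 0: 2r* - 2 = 0
Step 4: r* = 2/2 = 1 (the number of bidders n = 6 does not enter)

1


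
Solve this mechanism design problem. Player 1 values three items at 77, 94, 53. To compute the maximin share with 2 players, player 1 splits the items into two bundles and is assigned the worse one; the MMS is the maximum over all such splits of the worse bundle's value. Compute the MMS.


Step 1: Item values = 77, 94, 53
Step 2: Enumerate all 2-bundle partitions and take the smaller bundle:
  Partition 1: {77} vs {94,53} -> bundles 77, 147; min = 77
  Partition 2: {94} vs {77,53} -> bundles 94, 130; min = 94
  Partition 3: {53} vs {77,94} -> bundles 53, 171; min = 53
Step 3: MMS = max(77, 94, 53) = 94

94


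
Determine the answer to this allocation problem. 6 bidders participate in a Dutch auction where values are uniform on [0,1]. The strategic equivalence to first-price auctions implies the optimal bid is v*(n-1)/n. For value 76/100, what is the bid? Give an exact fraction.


Step 1: Dutch auctions are strategically equivalent to first-price auctions
Step 2: The equilibrium bid is b(v) = v*(n-1)/n
Step 3: b = 19/25 * 5/6
Step 4: b = 19/30

19/30


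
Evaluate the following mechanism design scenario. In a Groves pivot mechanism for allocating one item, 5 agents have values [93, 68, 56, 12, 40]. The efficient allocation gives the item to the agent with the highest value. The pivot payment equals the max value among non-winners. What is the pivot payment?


Step 1: The efficient winner is agent 0 with value 93
Step 2: Other agents' values: [68, 56, 12, 40]
Step 3: Pivot payment = max(others) = 68
Step 4: The winner pays 68

68


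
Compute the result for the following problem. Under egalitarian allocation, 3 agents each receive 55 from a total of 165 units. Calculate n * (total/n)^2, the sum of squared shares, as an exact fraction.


Step 1: Each agent's share = 165/3 = 55
Step 2: Square of each share = (55)^2 = 3025
Step 3: Sum of squares = 3 * 3025 = 9075

9075


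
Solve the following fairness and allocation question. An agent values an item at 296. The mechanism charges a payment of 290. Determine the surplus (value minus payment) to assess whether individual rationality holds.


Step 1: Surplus = value - payment = 296 - 290 = 6
Step 2: IR is satisfied (surplus >= 0)

6


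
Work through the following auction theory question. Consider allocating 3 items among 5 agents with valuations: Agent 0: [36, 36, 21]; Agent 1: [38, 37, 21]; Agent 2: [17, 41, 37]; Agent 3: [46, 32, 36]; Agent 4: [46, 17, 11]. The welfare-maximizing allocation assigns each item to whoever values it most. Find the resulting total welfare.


Step 1: For each item, find the maximum value among all agents.
Step 2: Item 0 -> Agent 3 (value 46)
Step 3: Item 1 -> Agent 2 (value 41)
Step 4: Item 2 -> Agent 2 (value 37)
Step 5: Total welfare = 46 + 41 + 37 = 124

124


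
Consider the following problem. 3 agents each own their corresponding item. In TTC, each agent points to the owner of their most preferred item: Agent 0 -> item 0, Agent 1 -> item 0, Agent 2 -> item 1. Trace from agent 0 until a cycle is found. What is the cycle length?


Step 1: Trace the pointer graph from agent 0: 0 -> 0
Step 2: A cycle is detected when we revisit agent 0
Step 3: The cycle is: 0 -> 0
Step 4: Cycle length = 1

1


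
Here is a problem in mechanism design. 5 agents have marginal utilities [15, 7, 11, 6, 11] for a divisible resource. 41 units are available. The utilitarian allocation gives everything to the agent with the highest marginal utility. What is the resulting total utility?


Step 1: The marginal utilities are [15, 7, 11, 6, 11]
Step 2: The highest marginal utility is 15
Step 3: All 41 units go to that agent
Step 4: Total utility = 15 * 41 = 615

615


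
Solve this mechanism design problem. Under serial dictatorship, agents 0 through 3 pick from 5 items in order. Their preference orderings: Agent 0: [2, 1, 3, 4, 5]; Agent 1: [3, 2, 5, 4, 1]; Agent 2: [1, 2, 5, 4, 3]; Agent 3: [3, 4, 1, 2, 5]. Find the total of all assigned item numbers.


Step 1: Agent 0 picks item 2
Step 2: Agent 1 picks item 3
Step 3: Agent 2 picks item 1
Step 4: Agent 3 picks item 4
Step 5: Sum = 2 + 3 + 1 + 4 = 10

10


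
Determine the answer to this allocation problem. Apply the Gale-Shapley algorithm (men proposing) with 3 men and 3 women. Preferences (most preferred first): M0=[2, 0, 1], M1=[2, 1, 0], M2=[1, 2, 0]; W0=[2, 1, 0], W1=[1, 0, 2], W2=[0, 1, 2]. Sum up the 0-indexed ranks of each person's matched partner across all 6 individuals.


Step 1: Run Gale-Shapley (men propose, women hold best offer):
  M0 proposes to W2; she accepts
  M1 proposes to W2; rejected
  M1 proposes to W1; she accepts
  M2 proposes to W1; rejected
  M2 proposes to W2; rejected
  M2 proposes to W0; she accepts
Step 2: Final matching: W0-M2, W1-M1, W2-M0
Step 3: 0-indexed ranks (man's rank of his match, then woman's): 2 + 0 + 1 + 0 + 0 + 0
Step 4: Total rank sum = 3

3


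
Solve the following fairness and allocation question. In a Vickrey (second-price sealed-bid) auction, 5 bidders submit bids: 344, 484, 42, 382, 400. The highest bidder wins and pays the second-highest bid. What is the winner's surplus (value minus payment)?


Step 1: Sort bids in descending order: 484, 400, 382, 344, 42
Step 2: The winning bid is the highest: 484
Step 3: The payment equals the second-highest bid: 400
Step 4: Surplus = winner's bid - payment = 484 - 400 = 84

84


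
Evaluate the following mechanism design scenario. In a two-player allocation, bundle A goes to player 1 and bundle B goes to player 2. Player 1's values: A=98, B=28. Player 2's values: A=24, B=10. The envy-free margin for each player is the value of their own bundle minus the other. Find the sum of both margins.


Step 1: Player 1's margin = v1(A) - v1(B) = 98 - 28 = 70
Step 2: Player 2's margin = v2(B) - v2(A) = 10 - 24 = -14
Step 3: Total margin = 70 + -14 = 56

56


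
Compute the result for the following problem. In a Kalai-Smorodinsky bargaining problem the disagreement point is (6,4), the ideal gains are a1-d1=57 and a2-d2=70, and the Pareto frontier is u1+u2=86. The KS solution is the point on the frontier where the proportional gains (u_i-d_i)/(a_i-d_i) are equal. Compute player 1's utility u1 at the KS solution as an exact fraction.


Step 1: At the KS point, (u1-d1)/r1 = (u2-d2)/r2 = t and u1+u2 = 86
Step 2: u1 = d1 + r1*t and u2 = d2 + r2*t, so (d1 + r1*t) + (d2 + r2*t) = 86
Step 3: t = (86 - 6 - 4)/(57 + 70) = 76/127
Step 4: u1 = d1 + r1*t = 6 + 57 * 76/127 = 5094/127
Step 5: (Check: u2 = d2 + r2*t = 5828/127; u1+u2 = 5094/127 + 5828/127 = 86, on the frontier.)

5094/127


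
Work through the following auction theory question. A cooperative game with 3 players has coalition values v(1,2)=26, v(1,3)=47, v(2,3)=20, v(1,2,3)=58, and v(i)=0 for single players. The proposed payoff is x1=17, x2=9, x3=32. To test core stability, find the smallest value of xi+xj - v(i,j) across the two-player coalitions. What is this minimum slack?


Step 1: Slack for coalition (1,2): x1+x2 - v12 = 26 - 26 = 0
Step 2: Slack for coalition (1,3): x1+x3 - v13 = 49 - 47 = 2
Step 3: Slack for coalition (2,3): x2+x3 - v23 = 41 - 20 = 21
Step 4: Minimum slack = min(0, 2, 21) = 0, attained by (1,2); no pair can gain by deviating, so the allocation is in the core

0


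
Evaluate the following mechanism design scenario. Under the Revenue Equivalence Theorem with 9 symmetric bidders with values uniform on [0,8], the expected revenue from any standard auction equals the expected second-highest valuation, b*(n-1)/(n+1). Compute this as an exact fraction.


Step 1: By Revenue Equivalence, expected revenue = b*(n-1)/(n+1)
Step 2: Substituting n = 9, b = 8
Step 3: Revenue = 8*(9-1)/(9+1) = 8*8/10
Step 4: Revenue = 64/10 = 32/5

32/5


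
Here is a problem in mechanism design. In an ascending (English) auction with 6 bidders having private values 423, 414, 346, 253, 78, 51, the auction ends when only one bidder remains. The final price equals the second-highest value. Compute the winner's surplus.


Step 1: Identify the highest value: 423
Step 2: Identify the second-highest value: 414
Step 3: The final price = second-highest value = 414
Step 4: Surplus = 423 - 414 = 9

9


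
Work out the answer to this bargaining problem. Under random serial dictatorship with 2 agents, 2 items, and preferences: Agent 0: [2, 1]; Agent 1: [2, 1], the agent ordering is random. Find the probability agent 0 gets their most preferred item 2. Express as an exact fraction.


Step 1: Agent 0 wants item 2
Step 2: There are 2 possible orderings of agents
Step 3: In 1 orderings, agent 0 gets item 2
Step 4: Probability = 1/2

1/2


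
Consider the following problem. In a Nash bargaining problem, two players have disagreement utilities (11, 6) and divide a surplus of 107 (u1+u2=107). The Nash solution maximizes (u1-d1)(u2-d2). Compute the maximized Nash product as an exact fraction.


Step 1: The Nash solution splits surplus symmetrically above the disagreement point
Step 2: u1 = (total + d1 - d2)/2 = (107 + 11 - 6)/2 = 56
Step 3: u2 = (total - d1 + d2)/2 = (107 - 11 + 6)/2 = 51
Step 4: Nash product = (56 - 11) * (51 - 6)
Step 5: = 45 * 45 = 2025

2025


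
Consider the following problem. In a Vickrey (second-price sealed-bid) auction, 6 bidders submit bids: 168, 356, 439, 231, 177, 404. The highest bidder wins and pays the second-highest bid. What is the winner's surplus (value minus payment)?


Step 1: Sort bids in descending order: 439, 404, 356, 231, 177, 168
Step 2: The winning bid is the highest: 439
Step 3: The payment equals the second-highest bid: 404
Step 4: Surplus = winner's bid - payment = 439 - 404 = 35

35


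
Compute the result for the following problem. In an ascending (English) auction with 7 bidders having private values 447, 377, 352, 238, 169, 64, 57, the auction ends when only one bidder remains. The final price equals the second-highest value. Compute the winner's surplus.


Step 1: Identify the highest value: 447
Step 2: Identify the second-highest value: 377
Step 3: The final price = second-highest value = 377
Step 4: Surplus = 447 - 377 = 70

70


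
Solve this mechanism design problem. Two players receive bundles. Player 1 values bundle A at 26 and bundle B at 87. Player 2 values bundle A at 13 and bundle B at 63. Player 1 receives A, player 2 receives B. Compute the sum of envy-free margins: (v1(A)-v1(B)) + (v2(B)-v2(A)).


Step 1: Player 1's margin = v1(A) - v1(B) = 26 - 87 = -61
Step 2: Player 2's margin = v2(B) - v2(A) = 63 - 13 = 50
Step 3: Total margin = -61 + 50 = -11

-11


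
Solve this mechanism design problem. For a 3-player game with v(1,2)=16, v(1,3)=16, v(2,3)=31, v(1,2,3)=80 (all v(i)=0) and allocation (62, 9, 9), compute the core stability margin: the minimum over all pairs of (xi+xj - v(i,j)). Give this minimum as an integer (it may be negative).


Step 1: Slack for coalition (1,2): x1+x2 - v12 = 71 - 16 = 55
Step 2: Slack for coalition (1,3): x1+x3 - v13 = 71 - 16 = 55
Step 3: Slack for coalition (2,3): x2+x3 - v23 = 18 - 31 = -13
Step 4: Minimum slack = min(55, 55, -13) = -13, attained by (2,3); coalition (2,3) can block (slack < 0), so the allocation is not in the core

-13


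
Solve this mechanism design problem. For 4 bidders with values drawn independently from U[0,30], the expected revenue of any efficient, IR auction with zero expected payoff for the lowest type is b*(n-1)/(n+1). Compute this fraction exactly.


Step 1: By Revenue Equivalence, expected revenue = b*(n-1)/(n+1)
Step 2: Substituting n = 4, b = 30
Step 3: Revenue = 30*(4-1)/(4+1) = 30*3/5
Step 4: Revenue = 90/5 = 18

18


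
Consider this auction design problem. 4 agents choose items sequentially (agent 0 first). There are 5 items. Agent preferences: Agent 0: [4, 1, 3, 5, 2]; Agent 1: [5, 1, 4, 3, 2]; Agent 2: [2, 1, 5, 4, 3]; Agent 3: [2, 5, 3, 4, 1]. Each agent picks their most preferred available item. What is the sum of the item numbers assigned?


Step 1: Agent 0 picks item 4
Step 2: Agent 1 picks item 5
Step 3: Agent 2 picks item 2
Step 4: Agent 3 picks item 3
Step 5: Sum = 4 + 5 + 2 + 3 = 14

14


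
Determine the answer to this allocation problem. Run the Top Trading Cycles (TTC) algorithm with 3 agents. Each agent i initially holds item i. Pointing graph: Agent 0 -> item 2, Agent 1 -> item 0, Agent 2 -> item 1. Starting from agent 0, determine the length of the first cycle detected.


Step 1: Trace the pointer graph from agent 0: 0 -> 2 -> 1 -> 0
Step 2: A cycle is detected when we revisit agent 0
Step 3: The cycle is: 0 -> 2 -> 1 -> 0
Step 4: Cycle length = 3

3


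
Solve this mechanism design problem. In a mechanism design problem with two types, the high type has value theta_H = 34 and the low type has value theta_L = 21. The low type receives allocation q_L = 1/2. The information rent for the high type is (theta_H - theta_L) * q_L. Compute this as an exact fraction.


Step 1: theta_H - theta_L = 34 - 21 = 13
Step 2: Information rent = (theta_H - theta_L) * q_L
Step 3: = 13 * 1/2
Step 4: = 13/2

13/2
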